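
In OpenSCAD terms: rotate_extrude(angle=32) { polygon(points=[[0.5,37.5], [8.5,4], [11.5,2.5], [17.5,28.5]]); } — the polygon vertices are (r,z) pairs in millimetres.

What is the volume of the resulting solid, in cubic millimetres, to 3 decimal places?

Profile (r,z), 4 vertices: (0.5,37.5) (8.5,4) (11.5,2.5) (17.5,28.5)
edge 0: (0.5,37.5)→(8.5,4)  cross = 0.5·4 − 8.5·37.5 = -316.7500; (r_i+r_j)·cross = 9·-316.7500 = -2850.7500
edge 1: (8.5,4)→(11.5,2.5)  cross = 8.5·2.5 − 11.5·4 = -24.7500; (r_i+r_j)·cross = 20·-24.7500 = -495.0000
edge 2: (11.5,2.5)→(17.5,28.5)  cross = 11.5·28.5 − 17.5·2.5 = 284.0000; (r_i+r_j)·cross = 29·284.0000 = 8236.0000
edge 3: (17.5,28.5)→(0.5,37.5)  cross = 17.5·37.5 − 0.5·28.5 = 642.0000; (r_i+r_j)·cross = 18·642.0000 = 11556.0000
Σcross = 584.5000 → A = |Σcross|/2 = 292.2500 mm²
Σ(r_i+r_j)·cross = 16446.2500 → first moment M = |Σ|/6 = 2741.0417
R_c = M/A = 2741.0417/292.2500 = 9.3791 mm
θ = 32° = 0.558505 rad
V = θ·R_c·A = 0.558505·9.3791·292.2500 = 1530.886 mm³

Volume = 1530.886 mm³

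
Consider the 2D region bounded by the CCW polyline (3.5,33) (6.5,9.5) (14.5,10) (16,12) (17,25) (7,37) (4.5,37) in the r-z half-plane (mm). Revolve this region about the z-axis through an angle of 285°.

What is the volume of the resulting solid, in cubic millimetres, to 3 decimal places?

Profile (r,z), 7 vertices: (3.5,33) (6.5,9.5) (14.5,10) (16,12) (17,25) (7,37) (4.5,37)
edge 0: (3.5,33)→(6.5,9.5)  cross = 3.5·9.5 − 6.5·33 = -181.2500; (r_i+r_j)·cross = 10·-181.2500 = -1812.5000
edge 1: (6.5,9.5)→(14.5,10)  cross = 6.5·10 − 14.5·9.5 = -72.7500; (r_i+r_j)·cross = 21·-72.7500 = -1527.7500
edge 2: (14.5,10)→(16,12)  cross = 14.5·12 − 16·10 = 14.0000; (r_i+r_j)·cross = 30.5·14.0000 = 427.0000
edge 3: (16,12)→(17,25)  cross = 16·25 − 17·12 = 196.0000; (r_i+r_j)·cross = 33·196.0000 = 6468.0000
edge 4: (17,25)→(7,37)  cross = 17·37 − 7·25 = 454.0000; (r_i+r_j)·cross = 24·454.0000 = 10896.0000
edge 5: (7,37)→(4.5,37)  cross = 7·37 − 4.5·37 = 92.5000; (r_i+r_j)·cross = 11.5·92.5000 = 1063.7500
edge 6: (4.5,37)→(3.5,33)  cross = 4.5·33 − 3.5·37 = 19.0000; (r_i+r_j)·cross = 8·19.0000 = 152.0000
Σcross = 521.5000 → A = |Σcross|/2 = 260.7500 mm²
Σ(r_i+r_j)·cross = 15666.5000 → first moment M = |Σ|/6 = 2611.0833
R_c = M/A = 2611.0833/260.7500 = 10.0137 mm
θ = 285° = 4.974188 rad
V = θ·R_c·A = 4.974188·10.0137·260.7500 = 12988.020 mm³

Volume = 12988.020 mm³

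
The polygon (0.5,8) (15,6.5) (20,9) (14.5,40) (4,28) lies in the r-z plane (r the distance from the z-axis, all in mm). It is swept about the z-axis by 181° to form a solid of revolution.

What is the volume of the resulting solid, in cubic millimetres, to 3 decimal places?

Volume = 13739.283 mm³

Profile (r,z), 5 vertices: (0.5,8) (15,6.5) (20,9) (14.5,40) (4,28)
edge 0: (0.5,8)→(15,6.5)  cross = 0.5·6.5 − 15·8 = -116.7500; (r_i+r_j)·cross = 15.5·-116.7500 = -1809.6250
edge 1: (15,6.5)→(20,9)  cross = 15·9 − 20·6.5 = 5.0000; (r_i+r_j)·cross = 35·5.0000 = 175.0000
edge 2: (20,9)→(14.5,40)  cross = 20·40 − 14.5·9 = 669.5000; (r_i+r_j)·cross = 34.5·669.5000 = 23097.7500
edge 3: (14.5,40)→(4,28)  cross = 14.5·28 − 4·40 = 246.0000; (r_i+r_j)·cross = 18.5·246.0000 = 4551.0000
edge 4: (4,28)→(0.5,8)  cross = 4·8 − 0.5·28 = 18.0000; (r_i+r_j)·cross = 4.5·18.0000 = 81.0000
Σcross = 821.7500 → A = |Σcross|/2 = 410.8750 mm²
Σ(r_i+r_j)·cross = 26095.1250 → first moment M = |Σ|/6 = 4349.1875
R_c = M/A = 4349.1875/410.8750 = 10.5852 mm
θ = 181° = 3.159046 rad
V = θ·R_c·A = 3.159046·10.5852·410.8750 = 13739.283 mm³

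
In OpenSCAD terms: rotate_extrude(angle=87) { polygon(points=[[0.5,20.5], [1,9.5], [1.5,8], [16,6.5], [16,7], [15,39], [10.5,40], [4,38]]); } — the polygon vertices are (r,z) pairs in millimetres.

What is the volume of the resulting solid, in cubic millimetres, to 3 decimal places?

Volume = 5780.972 mm³

Profile (r,z), 8 vertices: (0.5,20.5) (1,9.5) (1.5,8) (16,6.5) (16,7) (15,39) (10.5,40) (4,38)
edge 0: (0.5,20.5)→(1,9.5)  cross = 0.5·9.5 − 1·20.5 = -15.7500; (r_i+r_j)·cross = 1.5·-15.7500 = -23.6250
edge 1: (1,9.5)→(1.5,8)  cross = 1·8 − 1.5·9.5 = -6.2500; (r_i+r_j)·cross = 2.5·-6.2500 = -15.6250
edge 2: (1.5,8)→(16,6.5)  cross = 1.5·6.5 − 16·8 = -118.2500; (r_i+r_j)·cross = 17.5·-118.2500 = -2069.3750
edge 3: (16,6.5)→(16,7)  cross = 16·7 − 16·6.5 = 8.0000; (r_i+r_j)·cross = 32·8.0000 = 256.0000
edge 4: (16,7)→(15,39)  cross = 16·39 − 15·7 = 519.0000; (r_i+r_j)·cross = 31·519.0000 = 16089.0000
edge 5: (15,39)→(10.5,40)  cross = 15·40 − 10.5·39 = 190.5000; (r_i+r_j)·cross = 25.5·190.5000 = 4857.7500
edge 6: (10.5,40)→(4,38)  cross = 10.5·38 − 4·40 = 239.0000; (r_i+r_j)·cross = 14.5·239.0000 = 3465.5000
edge 7: (4,38)→(0.5,20.5)  cross = 4·20.5 − 0.5·38 = 63.0000; (r_i+r_j)·cross = 4.5·63.0000 = 283.5000
Σcross = 879.2500 → A = |Σcross|/2 = 439.6250 mm²
Σ(r_i+r_j)·cross = 22843.1250 → first moment M = |Σ|/6 = 3807.1875
R_c = M/A = 3807.1875/439.6250 = 8.6601 mm
θ = 87° = 1.518436 rad
V = θ·R_c·A = 1.518436·8.6601·439.6250 = 5780.972 mm³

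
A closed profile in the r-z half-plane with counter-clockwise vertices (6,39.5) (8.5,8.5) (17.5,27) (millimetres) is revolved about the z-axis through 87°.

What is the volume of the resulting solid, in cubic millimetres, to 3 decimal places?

Profile (r,z), 3 vertices: (6,39.5) (8.5,8.5) (17.5,27)
edge 0: (6,39.5)→(8.5,8.5)  cross = 6·8.5 − 8.5·39.5 = -284.7500; (r_i+r_j)·cross = 14.5·-284.7500 = -4128.8750
edge 1: (8.5,8.5)→(17.5,27)  cross = 8.5·27 − 17.5·8.5 = 80.7500; (r_i+r_j)·cross = 26·80.7500 = 2099.5000
edge 2: (17.5,27)→(6,39.5)  cross = 17.5·39.5 − 6·27 = 529.2500; (r_i+r_j)·cross = 23.5·529.2500 = 12437.3750
Σcross = 325.2500 → A = |Σcross|/2 = 162.6250 mm²
Σ(r_i+r_j)·cross = 10408.0000 → first moment M = |Σ|/6 = 1734.6667
R_c = M/A = 1734.6667/162.6250 = 10.6667 mm
θ = 87° = 1.518436 rad
V = θ·R_c·A = 1.518436·10.6667·162.6250 = 2633.981 mm³

Volume = 2633.981 mm³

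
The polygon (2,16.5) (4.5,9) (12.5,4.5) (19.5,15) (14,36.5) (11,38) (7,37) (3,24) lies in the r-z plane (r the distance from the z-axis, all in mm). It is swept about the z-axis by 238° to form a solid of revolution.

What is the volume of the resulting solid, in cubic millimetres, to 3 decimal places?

Volume = 16923.441 mm³

Profile (r,z), 8 vertices: (2,16.5) (4.5,9) (12.5,4.5) (19.5,15) (14,36.5) (11,38) (7,37) (3,24)
edge 0: (2,16.5)→(4.5,9)  cross = 2·9 − 4.5·16.5 = -56.2500; (r_i+r_j)·cross = 6.5·-56.2500 = -365.6250
edge 1: (4.5,9)→(12.5,4.5)  cross = 4.5·4.5 − 12.5·9 = -92.2500; (r_i+r_j)·cross = 17·-92.2500 = -1568.2500
edge 2: (12.5,4.5)→(19.5,15)  cross = 12.5·15 − 19.5·4.5 = 99.7500; (r_i+r_j)·cross = 32·99.7500 = 3192.0000
edge 3: (19.5,15)→(14,36.5)  cross = 19.5·36.5 − 14·15 = 501.7500; (r_i+r_j)·cross = 33.5·501.7500 = 16808.6250
edge 4: (14,36.5)→(11,38)  cross = 14·38 − 11·36.5 = 130.5000; (r_i+r_j)·cross = 25·130.5000 = 3262.5000
edge 5: (11,38)→(7,37)  cross = 11·37 − 7·38 = 141.0000; (r_i+r_j)·cross = 18·141.0000 = 2538.0000
edge 6: (7,37)→(3,24)  cross = 7·24 − 3·37 = 57.0000; (r_i+r_j)·cross = 10·57.0000 = 570.0000
edge 7: (3,24)→(2,16.5)  cross = 3·16.5 − 2·24 = 1.5000; (r_i+r_j)·cross = 5·1.5000 = 7.5000
Σcross = 783.0000 → A = |Σcross|/2 = 391.5000 mm²
Σ(r_i+r_j)·cross = 24444.7500 → first moment M = |Σ|/6 = 4074.1250
R_c = M/A = 4074.1250/391.5000 = 10.4064 mm
θ = 238° = 4.153884 rad
V = θ·R_c·A = 4.153884·10.4064·391.5000 = 16923.441 mm³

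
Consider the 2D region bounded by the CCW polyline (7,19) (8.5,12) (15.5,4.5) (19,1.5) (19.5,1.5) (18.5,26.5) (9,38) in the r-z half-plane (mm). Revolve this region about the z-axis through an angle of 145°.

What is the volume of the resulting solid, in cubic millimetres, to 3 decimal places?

Volume = 9664.004 mm³

Profile (r,z), 7 vertices: (7,19) (8.5,12) (15.5,4.5) (19,1.5) (19.5,1.5) (18.5,26.5) (9,38)
edge 0: (7,19)→(8.5,12)  cross = 7·12 − 8.5·19 = -77.5000; (r_i+r_j)·cross = 15.5·-77.5000 = -1201.2500
edge 1: (8.5,12)→(15.5,4.5)  cross = 8.5·4.5 − 15.5·12 = -147.7500; (r_i+r_j)·cross = 24·-147.7500 = -3546.0000
edge 2: (15.5,4.5)→(19,1.5)  cross = 15.5·1.5 − 19·4.5 = -62.2500; (r_i+r_j)·cross = 34.5·-62.2500 = -2147.6250
edge 3: (19,1.5)→(19.5,1.5)  cross = 19·1.5 − 19.5·1.5 = -0.7500; (r_i+r_j)·cross = 38.5·-0.7500 = -28.8750
edge 4: (19.5,1.5)→(18.5,26.5)  cross = 19.5·26.5 − 18.5·1.5 = 489.0000; (r_i+r_j)·cross = 38·489.0000 = 18582.0000
edge 5: (18.5,26.5)→(9,38)  cross = 18.5·38 − 9·26.5 = 464.5000; (r_i+r_j)·cross = 27.5·464.5000 = 12773.7500
edge 6: (9,38)→(7,19)  cross = 9·19 − 7·38 = -95.0000; (r_i+r_j)·cross = 16·-95.0000 = -1520.0000
Σcross = 570.2500 → A = |Σcross|/2 = 285.1250 mm²
Σ(r_i+r_j)·cross = 22912.0000 → first moment M = |Σ|/6 = 3818.6667
R_c = M/A = 3818.6667/285.1250 = 13.3930 mm
θ = 145° = 2.530727 rad
V = θ·R_c·A = 2.530727·13.3930·285.1250 = 9664.004 mm³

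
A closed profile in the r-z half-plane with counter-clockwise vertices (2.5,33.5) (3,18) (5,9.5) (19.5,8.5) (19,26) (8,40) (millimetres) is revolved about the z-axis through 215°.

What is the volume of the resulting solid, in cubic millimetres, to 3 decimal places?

Volume = 16057.471 mm³

Profile (r,z), 6 vertices: (2.5,33.5) (3,18) (5,9.5) (19.5,8.5) (19,26) (8,40)
edge 0: (2.5,33.5)→(3,18)  cross = 2.5·18 − 3·33.5 = -55.5000; (r_i+r_j)·cross = 5.5·-55.5000 = -305.2500
edge 1: (3,18)→(5,9.5)  cross = 3·9.5 − 5·18 = -61.5000; (r_i+r_j)·cross = 8·-61.5000 = -492.0000
edge 2: (5,9.5)→(19.5,8.5)  cross = 5·8.5 − 19.5·9.5 = -142.7500; (r_i+r_j)·cross = 24.5·-142.7500 = -3497.3750
edge 3: (19.5,8.5)→(19,26)  cross = 19.5·26 − 19·8.5 = 345.5000; (r_i+r_j)·cross = 38.5·345.5000 = 13301.7500
edge 4: (19,26)→(8,40)  cross = 19·40 − 8·26 = 552.0000; (r_i+r_j)·cross = 27·552.0000 = 14904.0000
edge 5: (8,40)→(2.5,33.5)  cross = 8·33.5 − 2.5·40 = 168.0000; (r_i+r_j)·cross = 10.5·168.0000 = 1764.0000
Σcross = 805.7500 → A = |Σcross|/2 = 402.8750 mm²
Σ(r_i+r_j)·cross = 25675.1250 → first moment M = |Σ|/6 = 4279.1875
R_c = M/A = 4279.1875/402.8750 = 10.6216 mm
θ = 215° = 3.752458 rad
V = θ·R_c·A = 3.752458·10.6216·402.8750 = 16057.471 mm³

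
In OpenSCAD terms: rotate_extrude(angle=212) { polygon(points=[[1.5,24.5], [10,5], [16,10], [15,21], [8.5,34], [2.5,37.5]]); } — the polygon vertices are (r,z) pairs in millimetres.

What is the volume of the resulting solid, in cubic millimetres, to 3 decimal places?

Profile (r,z), 6 vertices: (1.5,24.5) (10,5) (16,10) (15,21) (8.5,34) (2.5,37.5)
edge 0: (1.5,24.5)→(10,5)  cross = 1.5·5 − 10·24.5 = -237.5000; (r_i+r_j)·cross = 11.5·-237.5000 = -2731.2500
edge 1: (10,5)→(16,10)  cross = 10·10 − 16·5 = 20.0000; (r_i+r_j)·cross = 26·20.0000 = 520.0000
edge 2: (16,10)→(15,21)  cross = 16·21 − 15·10 = 186.0000; (r_i+r_j)·cross = 31·186.0000 = 5766.0000
edge 3: (15,21)→(8.5,34)  cross = 15·34 − 8.5·21 = 331.5000; (r_i+r_j)·cross = 23.5·331.5000 = 7790.2500
edge 4: (8.5,34)→(2.5,37.5)  cross = 8.5·37.5 − 2.5·34 = 233.7500; (r_i+r_j)·cross = 11·233.7500 = 2571.2500
edge 5: (2.5,37.5)→(1.5,24.5)  cross = 2.5·24.5 − 1.5·37.5 = 5.0000; (r_i+r_j)·cross = 4·5.0000 = 20.0000
Σcross = 538.7500 → A = |Σcross|/2 = 269.3750 mm²
Σ(r_i+r_j)·cross = 13936.2500 → first moment M = |Σ|/6 = 2322.7083
R_c = M/A = 2322.7083/269.3750 = 8.6226 mm
θ = 212° = 3.700098 rad
V = θ·R_c·A = 3.700098·8.6226·269.3750 = 8594.248 mm³

Volume = 8594.248 mm³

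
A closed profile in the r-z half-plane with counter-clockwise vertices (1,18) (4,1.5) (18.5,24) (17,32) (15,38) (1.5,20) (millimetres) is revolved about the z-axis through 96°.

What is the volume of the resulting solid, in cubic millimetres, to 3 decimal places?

Volume = 4762.410 mm³

Profile (r,z), 6 vertices: (1,18) (4,1.5) (18.5,24) (17,32) (15,38) (1.5,20)
edge 0: (1,18)→(4,1.5)  cross = 1·1.5 − 4·18 = -70.5000; (r_i+r_j)·cross = 5·-70.5000 = -352.5000
edge 1: (4,1.5)→(18.5,24)  cross = 4·24 − 18.5·1.5 = 68.2500; (r_i+r_j)·cross = 22.5·68.2500 = 1535.6250
edge 2: (18.5,24)→(17,32)  cross = 18.5·32 − 17·24 = 184.0000; (r_i+r_j)·cross = 35.5·184.0000 = 6532.0000
edge 3: (17,32)→(15,38)  cross = 17·38 − 15·32 = 166.0000; (r_i+r_j)·cross = 32·166.0000 = 5312.0000
edge 4: (15,38)→(1.5,20)  cross = 15·20 − 1.5·38 = 243.0000; (r_i+r_j)·cross = 16.5·243.0000 = 4009.5000
edge 5: (1.5,20)→(1,18)  cross = 1.5·18 − 1·20 = 7.0000; (r_i+r_j)·cross = 2.5·7.0000 = 17.5000
Σcross = 597.7500 → A = |Σcross|/2 = 298.8750 mm²
Σ(r_i+r_j)·cross = 17054.1250 → first moment M = |Σ|/6 = 2842.3542
R_c = M/A = 2842.3542/298.8750 = 9.5102 mm
θ = 96° = 1.675516 rad
V = θ·R_c·A = 1.675516·9.5102·298.8750 = 4762.410 mm³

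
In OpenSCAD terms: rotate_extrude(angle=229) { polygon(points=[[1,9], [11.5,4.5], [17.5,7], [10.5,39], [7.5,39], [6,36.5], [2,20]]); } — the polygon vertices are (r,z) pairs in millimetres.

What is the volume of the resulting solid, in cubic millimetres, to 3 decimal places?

Profile (r,z), 7 vertices: (1,9) (11.5,4.5) (17.5,7) (10.5,39) (7.5,39) (6,36.5) (2,20)
edge 0: (1,9)→(11.5,4.5)  cross = 1·4.5 − 11.5·9 = -99.0000; (r_i+r_j)·cross = 12.5·-99.0000 = -1237.5000
edge 1: (11.5,4.5)→(17.5,7)  cross = 11.5·7 − 17.5·4.5 = 1.7500; (r_i+r_j)·cross = 29·1.7500 = 50.7500
edge 2: (17.5,7)→(10.5,39)  cross = 17.5·39 − 10.5·7 = 609.0000; (r_i+r_j)·cross = 28·609.0000 = 17052.0000
edge 3: (10.5,39)→(7.5,39)  cross = 10.5·39 − 7.5·39 = 117.0000; (r_i+r_j)·cross = 18·117.0000 = 2106.0000
edge 4: (7.5,39)→(6,36.5)  cross = 7.5·36.5 − 6·39 = 39.7500; (r_i+r_j)·cross = 13.5·39.7500 = 536.6250
edge 5: (6,36.5)→(2,20)  cross = 6·20 − 2·36.5 = 47.0000; (r_i+r_j)·cross = 8·47.0000 = 376.0000
edge 6: (2,20)→(1,9)  cross = 2·9 − 1·20 = -2.0000; (r_i+r_j)·cross = 3·-2.0000 = -6.0000
Σcross = 713.5000 → A = |Σcross|/2 = 356.7500 mm²
Σ(r_i+r_j)·cross = 18877.8750 → first moment M = |Σ|/6 = 3146.3125
R_c = M/A = 3146.3125/356.7500 = 8.8194 mm
θ = 229° = 3.996804 rad
V = θ·R_c·A = 3.996804·8.8194·356.7500 = 12575.194 mm³

Volume = 12575.194 mm³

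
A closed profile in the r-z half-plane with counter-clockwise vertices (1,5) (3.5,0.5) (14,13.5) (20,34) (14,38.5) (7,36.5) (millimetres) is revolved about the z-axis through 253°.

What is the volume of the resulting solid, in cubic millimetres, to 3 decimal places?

Profile (r,z), 6 vertices: (1,5) (3.5,0.5) (14,13.5) (20,34) (14,38.5) (7,36.5)
edge 0: (1,5)→(3.5,0.5)  cross = 1·0.5 − 3.5·5 = -17.0000; (r_i+r_j)·cross = 4.5·-17.0000 = -76.5000
edge 1: (3.5,0.5)→(14,13.5)  cross = 3.5·13.5 − 14·0.5 = 40.2500; (r_i+r_j)·cross = 17.5·40.2500 = 704.3750
edge 2: (14,13.5)→(20,34)  cross = 14·34 − 20·13.5 = 206.0000; (r_i+r_j)·cross = 34·206.0000 = 7004.0000
edge 3: (20,34)→(14,38.5)  cross = 20·38.5 − 14·34 = 294.0000; (r_i+r_j)·cross = 34·294.0000 = 9996.0000
edge 4: (14,38.5)→(7,36.5)  cross = 14·36.5 − 7·38.5 = 241.5000; (r_i+r_j)·cross = 21·241.5000 = 5071.5000
edge 5: (7,36.5)→(1,5)  cross = 7·5 − 1·36.5 = -1.5000; (r_i+r_j)·cross = 8·-1.5000 = -12.0000
Σcross = 763.2500 → A = |Σcross|/2 = 381.6250 mm²
Σ(r_i+r_j)·cross = 22687.3750 → first moment M = |Σ|/6 = 3781.2292
R_c = M/A = 3781.2292/381.6250 = 9.9082 mm
θ = 253° = 4.415683 rad
V = θ·R_c·A = 4.415683·9.9082·381.6250 = 16696.709 mm³

Volume = 16696.709 mm³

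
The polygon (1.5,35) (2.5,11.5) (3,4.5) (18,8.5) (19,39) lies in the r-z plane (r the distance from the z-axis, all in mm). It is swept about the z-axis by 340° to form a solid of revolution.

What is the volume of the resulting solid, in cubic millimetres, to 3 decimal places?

Volume = 30518.558 mm³

Profile (r,z), 5 vertices: (1.5,35) (2.5,11.5) (3,4.5) (18,8.5) (19,39)
edge 0: (1.5,35)→(2.5,11.5)  cross = 1.5·11.5 − 2.5·35 = -70.2500; (r_i+r_j)·cross = 4·-70.2500 = -281.0000
edge 1: (2.5,11.5)→(3,4.5)  cross = 2.5·4.5 − 3·11.5 = -23.2500; (r_i+r_j)·cross = 5.5·-23.2500 = -127.8750
edge 2: (3,4.5)→(18,8.5)  cross = 3·8.5 − 18·4.5 = -55.5000; (r_i+r_j)·cross = 21·-55.5000 = -1165.5000
edge 3: (18,8.5)→(19,39)  cross = 18·39 − 19·8.5 = 540.5000; (r_i+r_j)·cross = 37·540.5000 = 19998.5000
edge 4: (19,39)→(1.5,35)  cross = 19·35 − 1.5·39 = 606.5000; (r_i+r_j)·cross = 20.5·606.5000 = 12433.2500
Σcross = 998.0000 → A = |Σcross|/2 = 499.0000 mm²
Σ(r_i+r_j)·cross = 30857.3750 → first moment M = |Σ|/6 = 5142.8958
R_c = M/A = 5142.8958/499.0000 = 10.3064 mm
θ = 340° = 5.934119 rad
V = θ·R_c·A = 5.934119·10.3064·499.0000 = 30518.558 mm³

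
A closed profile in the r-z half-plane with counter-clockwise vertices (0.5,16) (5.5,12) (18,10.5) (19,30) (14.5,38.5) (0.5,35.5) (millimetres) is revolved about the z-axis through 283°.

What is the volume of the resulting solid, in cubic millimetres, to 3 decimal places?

Profile (r,z), 6 vertices: (0.5,16) (5.5,12) (18,10.5) (19,30) (14.5,38.5) (0.5,35.5)
edge 0: (0.5,16)→(5.5,12)  cross = 0.5·12 − 5.5·16 = -82.0000; (r_i+r_j)·cross = 6·-82.0000 = -492.0000
edge 1: (5.5,12)→(18,10.5)  cross = 5.5·10.5 − 18·12 = -158.2500; (r_i+r_j)·cross = 23.5·-158.2500 = -3718.8750
edge 2: (18,10.5)→(19,30)  cross = 18·30 − 19·10.5 = 340.5000; (r_i+r_j)·cross = 37·340.5000 = 12598.5000
edge 3: (19,30)→(14.5,38.5)  cross = 19·38.5 − 14.5·30 = 296.5000; (r_i+r_j)·cross = 33.5·296.5000 = 9932.7500
edge 4: (14.5,38.5)→(0.5,35.5)  cross = 14.5·35.5 − 0.5·38.5 = 495.5000; (r_i+r_j)·cross = 15·495.5000 = 7432.5000
edge 5: (0.5,35.5)→(0.5,16)  cross = 0.5·16 − 0.5·35.5 = -9.7500; (r_i+r_j)·cross = 1·-9.7500 = -9.7500
Σcross = 882.5000 → A = |Σcross|/2 = 441.2500 mm²
Σ(r_i+r_j)·cross = 25743.1250 → first moment M = |Σ|/6 = 4290.5208
R_c = M/A = 4290.5208/441.2500 = 9.7236 mm
θ = 283° = 4.939282 rad
V = θ·R_c·A = 4.939282·9.7236·441.2500 = 21192.091 mm³

Volume = 21192.091 mm³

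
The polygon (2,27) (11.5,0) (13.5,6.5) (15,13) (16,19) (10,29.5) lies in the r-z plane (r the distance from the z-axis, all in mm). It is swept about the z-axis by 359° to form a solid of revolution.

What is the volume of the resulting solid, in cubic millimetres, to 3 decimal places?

Volume = 12689.152 mm³

Profile (r,z), 6 vertices: (2,27) (11.5,0) (13.5,6.5) (15,13) (16,19) (10,29.5)
edge 0: (2,27)→(11.5,0)  cross = 2·0 − 11.5·27 = -310.5000; (r_i+r_j)·cross = 13.5·-310.5000 = -4191.7500
edge 1: (11.5,0)→(13.5,6.5)  cross = 11.5·6.5 − 13.5·0 = 74.7500; (r_i+r_j)·cross = 25·74.7500 = 1868.7500
edge 2: (13.5,6.5)→(15,13)  cross = 13.5·13 − 15·6.5 = 78.0000; (r_i+r_j)·cross = 28.5·78.0000 = 2223.0000
edge 3: (15,13)→(16,19)  cross = 15·19 − 16·13 = 77.0000; (r_i+r_j)·cross = 31·77.0000 = 2387.0000
edge 4: (16,19)→(10,29.5)  cross = 16·29.5 − 10·19 = 282.0000; (r_i+r_j)·cross = 26·282.0000 = 7332.0000
edge 5: (10,29.5)→(2,27)  cross = 10·27 − 2·29.5 = 211.0000; (r_i+r_j)·cross = 12·211.0000 = 2532.0000
Σcross = 412.2500 → A = |Σcross|/2 = 206.1250 mm²
Σ(r_i+r_j)·cross = 12151.0000 → first moment M = |Σ|/6 = 2025.1667
R_c = M/A = 2025.1667/206.1250 = 9.8249 mm
θ = 359° = 6.265732 rad
V = θ·R_c·A = 6.265732·9.8249·206.1250 = 12689.152 mm³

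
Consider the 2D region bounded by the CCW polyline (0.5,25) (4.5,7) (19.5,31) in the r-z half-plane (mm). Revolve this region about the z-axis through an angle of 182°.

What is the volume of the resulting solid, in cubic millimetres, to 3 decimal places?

Profile (r,z), 3 vertices: (0.5,25) (4.5,7) (19.5,31)
edge 0: (0.5,25)→(4.5,7)  cross = 0.5·7 − 4.5·25 = -109.0000; (r_i+r_j)·cross = 5·-109.0000 = -545.0000
edge 1: (4.5,7)→(19.5,31)  cross = 4.5·31 − 19.5·7 = 3.0000; (r_i+r_j)·cross = 24·3.0000 = 72.0000
edge 2: (19.5,31)→(0.5,25)  cross = 19.5·25 − 0.5·31 = 472.0000; (r_i+r_j)·cross = 20·472.0000 = 9440.0000
Σcross = 366.0000 → A = |Σcross|/2 = 183.0000 mm²
Σ(r_i+r_j)·cross = 8967.0000 → first moment M = |Σ|/6 = 1494.5000
R_c = M/A = 1494.5000/183.0000 = 8.1667 mm
θ = 182° = 3.176499 rad
V = θ·R_c·A = 3.176499·8.1667·183.0000 = 4747.278 mm³

Volume = 4747.278 mm³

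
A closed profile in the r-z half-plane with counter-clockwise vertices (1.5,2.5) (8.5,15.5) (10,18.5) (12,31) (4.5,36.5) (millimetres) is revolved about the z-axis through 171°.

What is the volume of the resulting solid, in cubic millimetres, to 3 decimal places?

Profile (r,z), 5 vertices: (1.5,2.5) (8.5,15.5) (10,18.5) (12,31) (4.5,36.5)
edge 0: (1.5,2.5)→(8.5,15.5)  cross = 1.5·15.5 − 8.5·2.5 = 2.0000; (r_i+r_j)·cross = 10·2.0000 = 20.0000
edge 1: (8.5,15.5)→(10,18.5)  cross = 8.5·18.5 − 10·15.5 = 2.2500; (r_i+r_j)·cross = 18.5·2.2500 = 41.6250
edge 2: (10,18.5)→(12,31)  cross = 10·31 − 12·18.5 = 88.0000; (r_i+r_j)·cross = 22·88.0000 = 1936.0000
edge 3: (12,31)→(4.5,36.5)  cross = 12·36.5 − 4.5·31 = 298.5000; (r_i+r_j)·cross = 16.5·298.5000 = 4925.2500
edge 4: (4.5,36.5)→(1.5,2.5)  cross = 4.5·2.5 − 1.5·36.5 = -43.5000; (r_i+r_j)·cross = 6·-43.5000 = -261.0000
Σcross = 347.2500 → A = |Σcross|/2 = 173.6250 mm²
Σ(r_i+r_j)·cross = 6661.8750 → first moment M = |Σ|/6 = 1110.3125
R_c = M/A = 1110.3125/173.6250 = 6.3949 mm
θ = 171° = 2.984513 rad
V = θ·R_c·A = 2.984513·6.3949·173.6250 = 3313.742 mm³

Volume = 3313.742 mm³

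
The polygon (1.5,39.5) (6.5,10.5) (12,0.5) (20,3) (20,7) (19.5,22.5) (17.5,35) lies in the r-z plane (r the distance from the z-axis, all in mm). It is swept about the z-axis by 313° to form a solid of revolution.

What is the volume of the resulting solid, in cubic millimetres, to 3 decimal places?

Volume = 31899.922 mm³

Profile (r,z), 7 vertices: (1.5,39.5) (6.5,10.5) (12,0.5) (20,3) (20,7) (19.5,22.5) (17.5,35)
edge 0: (1.5,39.5)→(6.5,10.5)  cross = 1.5·10.5 − 6.5·39.5 = -241.0000; (r_i+r_j)·cross = 8·-241.0000 = -1928.0000
edge 1: (6.5,10.5)→(12,0.5)  cross = 6.5·0.5 − 12·10.5 = -122.7500; (r_i+r_j)·cross = 18.5·-122.7500 = -2270.8750
edge 2: (12,0.5)→(20,3)  cross = 12·3 − 20·0.5 = 26.0000; (r_i+r_j)·cross = 32·26.0000 = 832.0000
edge 3: (20,3)→(20,7)  cross = 20·7 − 20·3 = 80.0000; (r_i+r_j)·cross = 40·80.0000 = 3200.0000
edge 4: (20,7)→(19.5,22.5)  cross = 20·22.5 − 19.5·7 = 313.5000; (r_i+r_j)·cross = 39.5·313.5000 = 12383.2500
edge 5: (19.5,22.5)→(17.5,35)  cross = 19.5·35 − 17.5·22.5 = 288.7500; (r_i+r_j)·cross = 37·288.7500 = 10683.7500
edge 6: (17.5,35)→(1.5,39.5)  cross = 17.5·39.5 − 1.5·35 = 638.7500; (r_i+r_j)·cross = 19·638.7500 = 12136.2500
Σcross = 983.2500 → A = |Σcross|/2 = 491.6250 mm²
Σ(r_i+r_j)·cross = 35036.3750 → first moment M = |Σ|/6 = 5839.3958
R_c = M/A = 5839.3958/491.6250 = 11.8777 mm
θ = 313° = 5.462881 rad
V = θ·R_c·A = 5.462881·11.8777·491.6250 = 31899.922 mm³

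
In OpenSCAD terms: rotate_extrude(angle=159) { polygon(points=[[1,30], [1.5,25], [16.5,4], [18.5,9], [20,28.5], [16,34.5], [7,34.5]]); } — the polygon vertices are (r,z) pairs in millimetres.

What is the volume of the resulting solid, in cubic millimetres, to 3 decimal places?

Profile (r,z), 7 vertices: (1,30) (1.5,25) (16.5,4) (18.5,9) (20,28.5) (16,34.5) (7,34.5)
edge 0: (1,30)→(1.5,25)  cross = 1·25 − 1.5·30 = -20.0000; (r_i+r_j)·cross = 2.5·-20.0000 = -50.0000
edge 1: (1.5,25)→(16.5,4)  cross = 1.5·4 − 16.5·25 = -406.5000; (r_i+r_j)·cross = 18·-406.5000 = -7317.0000
edge 2: (16.5,4)→(18.5,9)  cross = 16.5·9 − 18.5·4 = 74.5000; (r_i+r_j)·cross = 35·74.5000 = 2607.5000
edge 3: (18.5,9)→(20,28.5)  cross = 18.5·28.5 − 20·9 = 347.2500; (r_i+r_j)·cross = 38.5·347.2500 = 13369.1250
edge 4: (20,28.5)→(16,34.5)  cross = 20·34.5 − 16·28.5 = 234.0000; (r_i+r_j)·cross = 36·234.0000 = 8424.0000
edge 5: (16,34.5)→(7,34.5)  cross = 16·34.5 − 7·34.5 = 310.5000; (r_i+r_j)·cross = 23·310.5000 = 7141.5000
edge 6: (7,34.5)→(1,30)  cross = 7·30 − 1·34.5 = 175.5000; (r_i+r_j)·cross = 8·175.5000 = 1404.0000
Σcross = 715.2500 → A = |Σcross|/2 = 357.6250 mm²
Σ(r_i+r_j)·cross = 25579.1250 → first moment M = |Σ|/6 = 4263.1875
R_c = M/A = 4263.1875/357.6250 = 11.9208 mm
θ = 159° = 2.775074 rad
V = θ·R_c·A = 2.775074·11.9208·357.6250 = 11830.659 mm³

Volume = 11830.659 mm³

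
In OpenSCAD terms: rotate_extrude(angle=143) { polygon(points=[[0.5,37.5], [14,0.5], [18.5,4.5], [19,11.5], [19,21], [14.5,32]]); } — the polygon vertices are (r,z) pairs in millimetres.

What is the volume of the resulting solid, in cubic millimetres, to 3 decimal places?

Volume = 9921.876 mm³

Profile (r,z), 6 vertices: (0.5,37.5) (14,0.5) (18.5,4.5) (19,11.5) (19,21) (14.5,32)
edge 0: (0.5,37.5)→(14,0.5)  cross = 0.5·0.5 − 14·37.5 = -524.7500; (r_i+r_j)·cross = 14.5·-524.7500 = -7608.8750
edge 1: (14,0.5)→(18.5,4.5)  cross = 14·4.5 − 18.5·0.5 = 53.7500; (r_i+r_j)·cross = 32.5·53.7500 = 1746.8750
edge 2: (18.5,4.5)→(19,11.5)  cross = 18.5·11.5 − 19·4.5 = 127.2500; (r_i+r_j)·cross = 37.5·127.2500 = 4771.8750
edge 3: (19,11.5)→(19,21)  cross = 19·21 − 19·11.5 = 180.5000; (r_i+r_j)·cross = 38·180.5000 = 6859.0000
edge 4: (19,21)→(14.5,32)  cross = 19·32 − 14.5·21 = 303.5000; (r_i+r_j)·cross = 33.5·303.5000 = 10167.2500
edge 5: (14.5,32)→(0.5,37.5)  cross = 14.5·37.5 − 0.5·32 = 527.7500; (r_i+r_j)·cross = 15·527.7500 = 7916.2500
Σcross = 668.0000 → A = |Σcross|/2 = 334.0000 mm²
Σ(r_i+r_j)·cross = 23852.3750 → first moment M = |Σ|/6 = 3975.3958
R_c = M/A = 3975.3958/334.0000 = 11.9024 mm
θ = 143° = 2.495821 rad
V = θ·R_c·A = 2.495821·11.9024·334.0000 = 9921.876 mm³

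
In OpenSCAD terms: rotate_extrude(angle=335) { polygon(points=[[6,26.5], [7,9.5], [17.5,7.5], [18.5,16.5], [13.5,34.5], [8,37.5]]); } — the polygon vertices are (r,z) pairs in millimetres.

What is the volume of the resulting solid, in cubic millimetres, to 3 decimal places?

Volume = 18521.856 mm³

Profile (r,z), 6 vertices: (6,26.5) (7,9.5) (17.5,7.5) (18.5,16.5) (13.5,34.5) (8,37.5)
edge 0: (6,26.5)→(7,9.5)  cross = 6·9.5 − 7·26.5 = -128.5000; (r_i+r_j)·cross = 13·-128.5000 = -1670.5000
edge 1: (7,9.5)→(17.5,7.5)  cross = 7·7.5 − 17.5·9.5 = -113.7500; (r_i+r_j)·cross = 24.5·-113.7500 = -2786.8750
edge 2: (17.5,7.5)→(18.5,16.5)  cross = 17.5·16.5 − 18.5·7.5 = 150.0000; (r_i+r_j)·cross = 36·150.0000 = 5400.0000
edge 3: (18.5,16.5)→(13.5,34.5)  cross = 18.5·34.5 − 13.5·16.5 = 415.5000; (r_i+r_j)·cross = 32·415.5000 = 13296.0000
edge 4: (13.5,34.5)→(8,37.5)  cross = 13.5·37.5 − 8·34.5 = 230.2500; (r_i+r_j)·cross = 21.5·230.2500 = 4950.3750
edge 5: (8,37.5)→(6,26.5)  cross = 8·26.5 − 6·37.5 = -13.0000; (r_i+r_j)·cross = 14·-13.0000 = -182.0000
Σcross = 540.5000 → A = |Σcross|/2 = 270.2500 mm²
Σ(r_i+r_j)·cross = 19007.0000 → first moment M = |Σ|/6 = 3167.8333
R_c = M/A = 3167.8333/270.2500 = 11.7219 mm
θ = 335° = 5.846853 rad
V = θ·R_c·A = 5.846853·11.7219·270.2500 = 18521.856 mm³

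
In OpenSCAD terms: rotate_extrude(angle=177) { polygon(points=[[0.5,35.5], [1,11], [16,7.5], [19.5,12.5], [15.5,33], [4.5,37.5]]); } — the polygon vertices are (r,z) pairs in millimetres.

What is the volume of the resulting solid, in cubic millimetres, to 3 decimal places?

Volume = 12408.354 mm³

Profile (r,z), 6 vertices: (0.5,35.5) (1,11) (16,7.5) (19.5,12.5) (15.5,33) (4.5,37.5)
edge 0: (0.5,35.5)→(1,11)  cross = 0.5·11 − 1·35.5 = -30.0000; (r_i+r_j)·cross = 1.5·-30.0000 = -45.0000
edge 1: (1,11)→(16,7.5)  cross = 1·7.5 − 16·11 = -168.5000; (r_i+r_j)·cross = 17·-168.5000 = -2864.5000
edge 2: (16,7.5)→(19.5,12.5)  cross = 16·12.5 − 19.5·7.5 = 53.7500; (r_i+r_j)·cross = 35.5·53.7500 = 1908.1250
edge 3: (19.5,12.5)→(15.5,33)  cross = 19.5·33 − 15.5·12.5 = 449.7500; (r_i+r_j)·cross = 35·449.7500 = 15741.2500
edge 4: (15.5,33)→(4.5,37.5)  cross = 15.5·37.5 − 4.5·33 = 432.7500; (r_i+r_j)·cross = 20·432.7500 = 8655.0000
edge 5: (4.5,37.5)→(0.5,35.5)  cross = 4.5·35.5 − 0.5·37.5 = 141.0000; (r_i+r_j)·cross = 5·141.0000 = 705.0000
Σcross = 878.7500 → A = |Σcross|/2 = 439.3750 mm²
Σ(r_i+r_j)·cross = 24099.8750 → first moment M = |Σ|/6 = 4016.6458
R_c = M/A = 4016.6458/439.3750 = 9.1417 mm
θ = 177° = 3.089233 rad
V = θ·R_c·A = 3.089233·9.1417·439.3750 = 12408.354 mm³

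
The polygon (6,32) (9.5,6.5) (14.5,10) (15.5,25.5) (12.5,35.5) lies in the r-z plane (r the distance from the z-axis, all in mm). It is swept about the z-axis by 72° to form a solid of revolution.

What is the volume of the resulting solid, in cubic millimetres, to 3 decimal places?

Volume = 2574.954 mm³

Profile (r,z), 5 vertices: (6,32) (9.5,6.5) (14.5,10) (15.5,25.5) (12.5,35.5)
edge 0: (6,32)→(9.5,6.5)  cross = 6·6.5 − 9.5·32 = -265.0000; (r_i+r_j)·cross = 15.5·-265.0000 = -4107.5000
edge 1: (9.5,6.5)→(14.5,10)  cross = 9.5·10 − 14.5·6.5 = 0.7500; (r_i+r_j)·cross = 24·0.7500 = 18.0000
edge 2: (14.5,10)→(15.5,25.5)  cross = 14.5·25.5 − 15.5·10 = 214.7500; (r_i+r_j)·cross = 30·214.7500 = 6442.5000
edge 3: (15.5,25.5)→(12.5,35.5)  cross = 15.5·35.5 − 12.5·25.5 = 231.5000; (r_i+r_j)·cross = 28·231.5000 = 6482.0000
edge 4: (12.5,35.5)→(6,32)  cross = 12.5·32 − 6·35.5 = 187.0000; (r_i+r_j)·cross = 18.5·187.0000 = 3459.5000
Σcross = 369.0000 → A = |Σcross|/2 = 184.5000 mm²
Σ(r_i+r_j)·cross = 12294.5000 → first moment M = |Σ|/6 = 2049.0833
R_c = M/A = 2049.0833/184.5000 = 11.1061 mm
θ = 72° = 1.256637 rad
V = θ·R_c·A = 1.256637·11.1061·184.5000 = 2574.954 mm³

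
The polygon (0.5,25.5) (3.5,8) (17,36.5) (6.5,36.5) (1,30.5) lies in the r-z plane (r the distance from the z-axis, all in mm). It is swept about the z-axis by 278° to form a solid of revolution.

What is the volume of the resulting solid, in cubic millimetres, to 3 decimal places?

Profile (r,z), 5 vertices: (0.5,25.5) (3.5,8) (17,36.5) (6.5,36.5) (1,30.5)
edge 0: (0.5,25.5)→(3.5,8)  cross = 0.5·8 − 3.5·25.5 = -85.2500; (r_i+r_j)·cross = 4·-85.2500 = -341.0000
edge 1: (3.5,8)→(17,36.5)  cross = 3.5·36.5 − 17·8 = -8.2500; (r_i+r_j)·cross = 20.5·-8.2500 = -169.1250
edge 2: (17,36.5)→(6.5,36.5)  cross = 17·36.5 − 6.5·36.5 = 383.2500; (r_i+r_j)·cross = 23.5·383.2500 = 9006.3750
edge 3: (6.5,36.5)→(1,30.5)  cross = 6.5·30.5 − 1·36.5 = 161.7500; (r_i+r_j)·cross = 7.5·161.7500 = 1213.1250
edge 4: (1,30.5)→(0.5,25.5)  cross = 1·25.5 − 0.5·30.5 = 10.2500; (r_i+r_j)·cross = 1.5·10.2500 = 15.3750
Σcross = 461.7500 → A = |Σcross|/2 = 230.8750 mm²
Σ(r_i+r_j)·cross = 9724.7500 → first moment M = |Σ|/6 = 1620.7917
R_c = M/A = 1620.7917/230.8750 = 7.0202 mm
θ = 278° = 4.852015 rad
V = θ·R_c·A = 4.852015·7.0202·230.8750 = 7864.106 mm³

Volume = 7864.106 mm³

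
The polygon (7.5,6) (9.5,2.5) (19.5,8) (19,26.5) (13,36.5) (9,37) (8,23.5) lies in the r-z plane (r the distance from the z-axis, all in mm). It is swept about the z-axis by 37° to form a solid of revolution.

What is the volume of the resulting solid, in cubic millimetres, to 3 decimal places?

Volume = 2721.013 mm³

Profile (r,z), 7 vertices: (7.5,6) (9.5,2.5) (19.5,8) (19,26.5) (13,36.5) (9,37) (8,23.5)
edge 0: (7.5,6)→(9.5,2.5)  cross = 7.5·2.5 − 9.5·6 = -38.2500; (r_i+r_j)·cross = 17·-38.2500 = -650.2500
edge 1: (9.5,2.5)→(19.5,8)  cross = 9.5·8 − 19.5·2.5 = 27.2500; (r_i+r_j)·cross = 29·27.2500 = 790.2500
edge 2: (19.5,8)→(19,26.5)  cross = 19.5·26.5 − 19·8 = 364.7500; (r_i+r_j)·cross = 38.5·364.7500 = 14042.8750
edge 3: (19,26.5)→(13,36.5)  cross = 19·36.5 − 13·26.5 = 349.0000; (r_i+r_j)·cross = 32·349.0000 = 11168.0000
edge 4: (13,36.5)→(9,37)  cross = 13·37 − 9·36.5 = 152.5000; (r_i+r_j)·cross = 22·152.5000 = 3355.0000
edge 5: (9,37)→(8,23.5)  cross = 9·23.5 − 8·37 = -84.5000; (r_i+r_j)·cross = 17·-84.5000 = -1436.5000
edge 6: (8,23.5)→(7.5,6)  cross = 8·6 − 7.5·23.5 = -128.2500; (r_i+r_j)·cross = 15.5·-128.2500 = -1987.8750
Σcross = 642.5000 → A = |Σcross|/2 = 321.2500 mm²
Σ(r_i+r_j)·cross = 25281.5000 → first moment M = |Σ|/6 = 4213.5833
R_c = M/A = 4213.5833/321.2500 = 13.1162 mm
θ = 37° = 0.645772 rad
V = θ·R_c·A = 0.645772·13.1162·321.2500 = 2721.013 mm³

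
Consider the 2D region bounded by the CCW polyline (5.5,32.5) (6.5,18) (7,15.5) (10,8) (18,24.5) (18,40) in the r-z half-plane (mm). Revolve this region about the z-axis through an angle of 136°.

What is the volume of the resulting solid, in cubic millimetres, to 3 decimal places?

Volume = 7152.048 mm³

Profile (r,z), 6 vertices: (5.5,32.5) (6.5,18) (7,15.5) (10,8) (18,24.5) (18,40)
edge 0: (5.5,32.5)→(6.5,18)  cross = 5.5·18 − 6.5·32.5 = -112.2500; (r_i+r_j)·cross = 12·-112.2500 = -1347.0000
edge 1: (6.5,18)→(7,15.5)  cross = 6.5·15.5 − 7·18 = -25.2500; (r_i+r_j)·cross = 13.5·-25.2500 = -340.8750
edge 2: (7,15.5)→(10,8)  cross = 7·8 − 10·15.5 = -99.0000; (r_i+r_j)·cross = 17·-99.0000 = -1683.0000
edge 3: (10,8)→(18,24.5)  cross = 10·24.5 − 18·8 = 101.0000; (r_i+r_j)·cross = 28·101.0000 = 2828.0000
edge 4: (18,24.5)→(18,40)  cross = 18·40 − 18·24.5 = 279.0000; (r_i+r_j)·cross = 36·279.0000 = 10044.0000
edge 5: (18,40)→(5.5,32.5)  cross = 18·32.5 − 5.5·40 = 365.0000; (r_i+r_j)·cross = 23.5·365.0000 = 8577.5000
Σcross = 508.5000 → A = |Σcross|/2 = 254.2500 mm²
Σ(r_i+r_j)·cross = 18078.6250 → first moment M = |Σ|/6 = 3013.1042
R_c = M/A = 3013.1042/254.2500 = 11.8510 mm
θ = 136° = 2.373648 rad
V = θ·R_c·A = 2.373648·11.8510·254.2500 = 7152.048 mm³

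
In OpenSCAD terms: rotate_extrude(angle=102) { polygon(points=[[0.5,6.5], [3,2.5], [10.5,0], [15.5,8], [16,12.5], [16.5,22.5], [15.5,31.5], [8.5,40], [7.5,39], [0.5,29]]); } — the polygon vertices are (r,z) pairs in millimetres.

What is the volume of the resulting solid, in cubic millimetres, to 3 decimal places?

Volume = 7369.138 mm³

Profile (r,z), 10 vertices: (0.5,6.5) (3,2.5) (10.5,0) (15.5,8) (16,12.5) (16.5,22.5) (15.5,31.5) (8.5,40) (7.5,39) (0.5,29)
edge 0: (0.5,6.5)→(3,2.5)  cross = 0.5·2.5 − 3·6.5 = -18.2500; (r_i+r_j)·cross = 3.5·-18.2500 = -63.8750
edge 1: (3,2.5)→(10.5,0)  cross = 3·0 − 10.5·2.5 = -26.2500; (r_i+r_j)·cross = 13.5·-26.2500 = -354.3750
edge 2: (10.5,0)→(15.5,8)  cross = 10.5·8 − 15.5·0 = 84.0000; (r_i+r_j)·cross = 26·84.0000 = 2184.0000
edge 3: (15.5,8)→(16,12.5)  cross = 15.5·12.5 − 16·8 = 65.7500; (r_i+r_j)·cross = 31.5·65.7500 = 2071.1250
edge 4: (16,12.5)→(16.5,22.5)  cross = 16·22.5 − 16.5·12.5 = 153.7500; (r_i+r_j)·cross = 32.5·153.7500 = 4996.8750
edge 5: (16.5,22.5)→(15.5,31.5)  cross = 16.5·31.5 − 15.5·22.5 = 171.0000; (r_i+r_j)·cross = 32·171.0000 = 5472.0000
edge 6: (15.5,31.5)→(8.5,40)  cross = 15.5·40 − 8.5·31.5 = 352.2500; (r_i+r_j)·cross = 24·352.2500 = 8454.0000
edge 7: (8.5,40)→(7.5,39)  cross = 8.5·39 − 7.5·40 = 31.5000; (r_i+r_j)·cross = 16·31.5000 = 504.0000
edge 8: (7.5,39)→(0.5,29)  cross = 7.5·29 − 0.5·39 = 198.0000; (r_i+r_j)·cross = 8·198.0000 = 1584.0000
edge 9: (0.5,29)→(0.5,6.5)  cross = 0.5·6.5 − 0.5·29 = -11.2500; (r_i+r_j)·cross = 1·-11.2500 = -11.2500
Σcross = 1000.5000 → A = |Σcross|/2 = 500.2500 mm²
Σ(r_i+r_j)·cross = 24836.5000 → first moment M = |Σ|/6 = 4139.4167
R_c = M/A = 4139.4167/500.2500 = 8.2747 mm
θ = 102° = 1.780236 rad
V = θ·R_c·A = 1.780236·8.2747·500.2500 = 7369.138 mm³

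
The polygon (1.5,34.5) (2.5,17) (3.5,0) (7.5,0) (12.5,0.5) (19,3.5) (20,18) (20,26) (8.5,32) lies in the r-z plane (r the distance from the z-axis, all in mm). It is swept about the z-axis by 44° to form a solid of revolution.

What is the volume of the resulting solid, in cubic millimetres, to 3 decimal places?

Volume = 4090.058 mm³

Profile (r,z), 9 vertices: (1.5,34.5) (2.5,17) (3.5,0) (7.5,0) (12.5,0.5) (19,3.5) (20,18) (20,26) (8.5,32)
edge 0: (1.5,34.5)→(2.5,17)  cross = 1.5·17 − 2.5·34.5 = -60.7500; (r_i+r_j)·cross = 4·-60.7500 = -243.0000
edge 1: (2.5,17)→(3.5,0)  cross = 2.5·0 − 3.5·17 = -59.5000; (r_i+r_j)·cross = 6·-59.5000 = -357.0000
edge 2: (3.5,0)→(7.5,0)  cross = 3.5·0 − 7.5·0 = 0.0000; (r_i+r_j)·cross = 11·0.0000 = 0.0000
edge 3: (7.5,0)→(12.5,0.5)  cross = 7.5·0.5 − 12.5·0 = 3.7500; (r_i+r_j)·cross = 20·3.7500 = 75.0000
edge 4: (12.5,0.5)→(19,3.5)  cross = 12.5·3.5 − 19·0.5 = 34.2500; (r_i+r_j)·cross = 31.5·34.2500 = 1078.8750
edge 5: (19,3.5)→(20,18)  cross = 19·18 − 20·3.5 = 272.0000; (r_i+r_j)·cross = 39·272.0000 = 10608.0000
edge 6: (20,18)→(20,26)  cross = 20·26 − 20·18 = 160.0000; (r_i+r_j)·cross = 40·160.0000 = 6400.0000
edge 7: (20,26)→(8.5,32)  cross = 20·32 − 8.5·26 = 419.0000; (r_i+r_j)·cross = 28.5·419.0000 = 11941.5000
edge 8: (8.5,32)→(1.5,34.5)  cross = 8.5·34.5 − 1.5·32 = 245.2500; (r_i+r_j)·cross = 10·245.2500 = 2452.5000
Σcross = 1014.0000 → A = |Σcross|/2 = 507.0000 mm²
Σ(r_i+r_j)·cross = 31955.8750 → first moment M = |Σ|/6 = 5325.9792
R_c = M/A = 5325.9792/507.0000 = 10.5049 mm
θ = 44° = 0.767945 rad
V = θ·R_c·A = 0.767945·10.5049·507.0000 = 4090.058 mm³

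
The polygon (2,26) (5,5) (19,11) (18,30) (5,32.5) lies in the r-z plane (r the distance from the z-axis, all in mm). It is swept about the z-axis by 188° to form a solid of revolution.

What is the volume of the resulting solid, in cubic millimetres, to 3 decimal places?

Profile (r,z), 5 vertices: (2,26) (5,5) (19,11) (18,30) (5,32.5)
edge 0: (2,26)→(5,5)  cross = 2·5 − 5·26 = -120.0000; (r_i+r_j)·cross = 7·-120.0000 = -840.0000
edge 1: (5,5)→(19,11)  cross = 5·11 − 19·5 = -40.0000; (r_i+r_j)·cross = 24·-40.0000 = -960.0000
edge 2: (19,11)→(18,30)  cross = 19·30 − 18·11 = 372.0000; (r_i+r_j)·cross = 37·372.0000 = 13764.0000
edge 3: (18,30)→(5,32.5)  cross = 18·32.5 − 5·30 = 435.0000; (r_i+r_j)·cross = 23·435.0000 = 10005.0000
edge 4: (5,32.5)→(2,26)  cross = 5·26 − 2·32.5 = 65.0000; (r_i+r_j)·cross = 7·65.0000 = 455.0000
Σcross = 712.0000 → A = |Σcross|/2 = 356.0000 mm²
Σ(r_i+r_j)·cross = 22424.0000 → first moment M = |Σ|/6 = 3737.3333
R_c = M/A = 3737.3333/356.0000 = 10.4981 mm
θ = 188° = 3.281219 rad
V = θ·R_c·A = 3.281219·10.4981·356.0000 = 12263.009 mm³

Volume = 12263.009 mm³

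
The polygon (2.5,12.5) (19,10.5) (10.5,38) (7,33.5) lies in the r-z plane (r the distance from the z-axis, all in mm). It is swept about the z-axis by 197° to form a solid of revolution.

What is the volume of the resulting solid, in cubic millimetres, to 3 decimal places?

Volume = 8619.242 mm³

Profile (r,z), 4 vertices: (2.5,12.5) (19,10.5) (10.5,38) (7,33.5)
edge 0: (2.5,12.5)→(19,10.5)  cross = 2.5·10.5 − 19·12.5 = -211.2500; (r_i+r_j)·cross = 21.5·-211.2500 = -4541.8750
edge 1: (19,10.5)→(10.5,38)  cross = 19·38 − 10.5·10.5 = 611.7500; (r_i+r_j)·cross = 29.5·611.7500 = 18046.6250
edge 2: (10.5,38)→(7,33.5)  cross = 10.5·33.5 − 7·38 = 85.7500; (r_i+r_j)·cross = 17.5·85.7500 = 1500.6250
edge 3: (7,33.5)→(2.5,12.5)  cross = 7·12.5 − 2.5·33.5 = 3.7500; (r_i+r_j)·cross = 9.5·3.7500 = 35.6250
Σcross = 490.0000 → A = |Σcross|/2 = 245.0000 mm²
Σ(r_i+r_j)·cross = 15041.0000 → first moment M = |Σ|/6 = 2506.8333
R_c = M/A = 2506.8333/245.0000 = 10.2320 mm
θ = 197° = 3.438299 rad
V = θ·R_c·A = 3.438299·10.2320·245.0000 = 8619.242 mm³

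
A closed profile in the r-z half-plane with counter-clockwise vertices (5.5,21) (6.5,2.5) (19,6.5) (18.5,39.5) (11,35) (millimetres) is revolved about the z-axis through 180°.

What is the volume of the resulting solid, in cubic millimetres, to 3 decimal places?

Volume = 15156.221 mm³

Profile (r,z), 5 vertices: (5.5,21) (6.5,2.5) (19,6.5) (18.5,39.5) (11,35)
edge 0: (5.5,21)→(6.5,2.5)  cross = 5.5·2.5 − 6.5·21 = -122.7500; (r_i+r_j)·cross = 12·-122.7500 = -1473.0000
edge 1: (6.5,2.5)→(19,6.5)  cross = 6.5·6.5 − 19·2.5 = -5.2500; (r_i+r_j)·cross = 25.5·-5.2500 = -133.8750
edge 2: (19,6.5)→(18.5,39.5)  cross = 19·39.5 − 18.5·6.5 = 630.2500; (r_i+r_j)·cross = 37.5·630.2500 = 23634.3750
edge 3: (18.5,39.5)→(11,35)  cross = 18.5·35 − 11·39.5 = 213.0000; (r_i+r_j)·cross = 29.5·213.0000 = 6283.5000
edge 4: (11,35)→(5.5,21)  cross = 11·21 − 5.5·35 = 38.5000; (r_i+r_j)·cross = 16.5·38.5000 = 635.2500
Σcross = 753.7500 → A = |Σcross|/2 = 376.8750 mm²
Σ(r_i+r_j)·cross = 28946.2500 → first moment M = |Σ|/6 = 4824.3750
R_c = M/A = 4824.3750/376.8750 = 12.8010 mm
θ = 180° = 3.141593 rad
V = θ·R_c·A = 3.141593·12.8010·376.8750 = 15156.221 mm³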